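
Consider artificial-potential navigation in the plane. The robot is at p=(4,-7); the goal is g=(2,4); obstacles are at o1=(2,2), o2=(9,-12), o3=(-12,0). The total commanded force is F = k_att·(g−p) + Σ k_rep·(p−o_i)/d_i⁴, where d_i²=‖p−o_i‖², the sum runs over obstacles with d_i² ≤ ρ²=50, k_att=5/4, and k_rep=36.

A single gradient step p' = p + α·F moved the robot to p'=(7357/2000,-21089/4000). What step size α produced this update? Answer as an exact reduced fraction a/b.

F_att = 5/4·(g−p) = 5/4·(-2,11) = (-2.5000,13.7500)
o1: d²=85 > ρ²=50 → inactive
o2: d²=50 ≤ ρ²=50; F_rep = 36·(-5,5)/50² = (-0.0720,0.0720)
o3: d²=305 > ρ²=50 → inactive
F = F_att + ΣF_rep = (-2.5720,13.8220)
Δp = p'−p = (-0.3215,1.7277); α = Δx/Fx = (-643/2000) / (-643/250) = 1/8
check: Δy/Fy = (6911/4000) / (6911/500) = 1/8 ✓

α = 1/8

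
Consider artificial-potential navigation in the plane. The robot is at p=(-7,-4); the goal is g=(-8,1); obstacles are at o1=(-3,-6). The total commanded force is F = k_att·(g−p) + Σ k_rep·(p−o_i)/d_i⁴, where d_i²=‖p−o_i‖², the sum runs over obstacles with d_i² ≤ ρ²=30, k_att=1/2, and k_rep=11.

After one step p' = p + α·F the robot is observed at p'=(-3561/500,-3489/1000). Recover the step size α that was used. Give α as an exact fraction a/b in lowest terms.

α = 1/5

F_att = 1/2·(g−p) = 1/2·(-1,5) = (-0.5000,2.5000)
o1: d²=20 ≤ ρ²=30; F_rep = 11·(-4,2)/20² = (-0.1100,0.0550)
F = F_att + ΣF_rep = (-0.6100,2.5550)
Δp = p'−p = (-0.1220,0.5110); α = Δx/Fx = (-61/500) / (-61/100) = 1/5
check: Δy/Fy = (511/1000) / (511/200) = 1/5 ✓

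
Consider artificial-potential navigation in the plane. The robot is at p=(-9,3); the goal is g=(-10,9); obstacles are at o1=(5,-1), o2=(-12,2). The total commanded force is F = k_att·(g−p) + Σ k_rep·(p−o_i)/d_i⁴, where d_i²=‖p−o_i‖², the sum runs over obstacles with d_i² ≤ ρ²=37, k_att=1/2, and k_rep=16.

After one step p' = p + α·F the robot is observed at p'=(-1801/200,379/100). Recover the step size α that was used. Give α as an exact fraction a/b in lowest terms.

F_att = 1/2·(g−p) = 1/2·(-1,6) = (-0.5000,3.0000)
o1: d²=212 > ρ²=37 → inactive
o2: d²=10 ≤ ρ²=37; F_rep = 16·(3,1)/10² = (0.4800,0.1600)
F = F_att + ΣF_rep = (-0.0200,3.1600)
Δp = p'−p = (-0.0050,0.7900); α = Δx/Fx = (-1/200) / (-1/50) = 1/4
check: Δy/Fy = (79/100) / (79/25) = 1/4 ✓

α = 1/4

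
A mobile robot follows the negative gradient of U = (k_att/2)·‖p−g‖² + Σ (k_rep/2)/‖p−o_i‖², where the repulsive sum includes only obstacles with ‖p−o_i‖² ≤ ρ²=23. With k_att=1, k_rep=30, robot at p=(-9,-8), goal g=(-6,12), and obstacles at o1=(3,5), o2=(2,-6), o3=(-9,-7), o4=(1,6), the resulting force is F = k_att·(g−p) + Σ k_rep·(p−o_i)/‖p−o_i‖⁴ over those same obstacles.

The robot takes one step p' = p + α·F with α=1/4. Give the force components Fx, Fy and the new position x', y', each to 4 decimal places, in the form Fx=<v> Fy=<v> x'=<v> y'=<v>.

F_att = 1·(g−p) = 1·(3,20) = (3.0000,20.0000)
o1: d²=313 > ρ²=23 → inactive
o2: d²=125 > ρ²=23 → inactive
o3: d²=1 ≤ ρ²=23; F_rep = 30·(0,-1)/1² = (0.0000,-30.0000)
o4: d²=296 > ρ²=23 → inactive
F = F_att + ΣF_rep = (3.0000,-10.0000)
p' = p + 1/4·F = (-8.2500,-10.5000)

Fx=3.0000 Fy=-10.0000 x'=-8.2500 y'=-10.5000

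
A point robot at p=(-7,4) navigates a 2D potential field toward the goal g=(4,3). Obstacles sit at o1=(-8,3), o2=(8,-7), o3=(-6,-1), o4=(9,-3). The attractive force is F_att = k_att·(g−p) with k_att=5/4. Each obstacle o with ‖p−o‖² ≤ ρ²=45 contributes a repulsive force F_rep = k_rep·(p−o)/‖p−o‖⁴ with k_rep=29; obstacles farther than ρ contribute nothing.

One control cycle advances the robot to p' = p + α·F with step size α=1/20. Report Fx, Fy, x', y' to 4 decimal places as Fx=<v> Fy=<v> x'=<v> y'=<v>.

Fx=20.9571 Fy=6.2145 x'=-5.9521 y'=4.3107

F_att = 5/4·(g−p) = 5/4·(11,-1) = (13.7500,-1.2500)
o1: d²=2 ≤ ρ²=45; F_rep = 29·(1,1)/2² = (7.2500,7.2500)
o2: d²=346 > ρ²=45 → inactive
o3: d²=26 ≤ ρ²=45; F_rep = 29·(-1,5)/26² = (-0.0429,0.2145)
o4: d²=305 > ρ²=45 → inactive
F = F_att + ΣF_rep = (20.9571,6.2145)
p' = p + 1/20·F = (-5.9521,4.3107)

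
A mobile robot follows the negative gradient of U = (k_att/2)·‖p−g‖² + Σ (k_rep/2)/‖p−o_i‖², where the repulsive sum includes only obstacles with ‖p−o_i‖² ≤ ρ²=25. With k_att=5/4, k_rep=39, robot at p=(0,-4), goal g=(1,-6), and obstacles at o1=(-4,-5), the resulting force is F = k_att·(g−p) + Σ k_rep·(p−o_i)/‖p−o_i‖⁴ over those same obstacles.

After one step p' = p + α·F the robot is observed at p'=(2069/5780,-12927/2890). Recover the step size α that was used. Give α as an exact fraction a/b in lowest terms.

α = 1/5

F_att = 5/4·(g−p) = 5/4·(1,-2) = (1.2500,-2.5000)
o1: d²=17 ≤ ρ²=25; F_rep = 39·(4,1)/17² = (0.5398,0.1349)
F = F_att + ΣF_rep = (1.7898,-2.3651)
Δp = p'−p = (0.3580,-0.4730); α = Δx/Fx = (2069/5780) / (2069/1156) = 1/5
check: Δy/Fy = (-1367/2890) / (-1367/578) = 1/5 ✓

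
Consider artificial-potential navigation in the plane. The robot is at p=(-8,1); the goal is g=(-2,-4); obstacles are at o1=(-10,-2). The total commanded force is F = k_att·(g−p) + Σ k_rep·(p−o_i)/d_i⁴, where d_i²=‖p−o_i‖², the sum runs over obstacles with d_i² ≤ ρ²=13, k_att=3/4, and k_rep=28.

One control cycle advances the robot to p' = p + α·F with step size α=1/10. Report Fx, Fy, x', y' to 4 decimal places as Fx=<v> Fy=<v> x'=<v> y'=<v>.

Fx=4.8314 Fy=-3.2530 x'=-7.5169 y'=0.6747

F_att = 3/4·(g−p) = 3/4·(6,-5) = (4.5000,-3.7500)
o1: d²=13 ≤ ρ²=13; F_rep = 28·(2,3)/13² = (0.3314,0.4970)
F = F_att + ΣF_rep = (4.8314,-3.2530)
p' = p + 1/10·F = (-7.5169,0.6747)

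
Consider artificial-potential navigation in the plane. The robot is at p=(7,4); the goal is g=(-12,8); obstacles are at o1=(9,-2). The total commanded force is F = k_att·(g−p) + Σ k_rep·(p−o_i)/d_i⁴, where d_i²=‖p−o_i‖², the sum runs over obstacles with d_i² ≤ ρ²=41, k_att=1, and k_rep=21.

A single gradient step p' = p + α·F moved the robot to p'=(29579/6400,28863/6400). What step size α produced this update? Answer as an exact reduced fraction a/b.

F_att = 1·(g−p) = 1·(-19,4) = (-19.0000,4.0000)
o1: d²=40 ≤ ρ²=41; F_rep = 21·(-2,6)/40² = (-0.0262,0.0788)
F = F_att + ΣF_rep = (-19.0263,4.0788)
Δp = p'−p = (-2.3783,0.5098); α = Δx/Fx = (-15221/6400) / (-15221/800) = 1/8
check: Δy/Fy = (3263/6400) / (3263/800) = 1/8 ✓

α = 1/8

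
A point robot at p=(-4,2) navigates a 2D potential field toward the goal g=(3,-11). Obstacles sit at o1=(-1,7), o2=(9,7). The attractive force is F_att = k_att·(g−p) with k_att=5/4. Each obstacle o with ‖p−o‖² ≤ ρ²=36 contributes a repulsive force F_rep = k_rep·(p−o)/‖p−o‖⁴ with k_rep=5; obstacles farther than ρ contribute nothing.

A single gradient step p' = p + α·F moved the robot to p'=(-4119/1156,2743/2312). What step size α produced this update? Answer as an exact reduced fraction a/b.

α = 1/20

F_att = 5/4·(g−p) = 5/4·(7,-13) = (8.7500,-16.2500)
o1: d²=34 ≤ ρ²=36; F_rep = 5·(-3,-5)/34² = (-0.0130,-0.0216)
o2: d²=194 > ρ²=36 → inactive
F = F_att + ΣF_rep = (8.7370,-16.2716)
Δp = p'−p = (0.4369,-0.8136); α = Δx/Fx = (505/1156) / (2525/289) = 1/20
check: Δy/Fy = (-1881/2312) / (-9405/578) = 1/20 ✓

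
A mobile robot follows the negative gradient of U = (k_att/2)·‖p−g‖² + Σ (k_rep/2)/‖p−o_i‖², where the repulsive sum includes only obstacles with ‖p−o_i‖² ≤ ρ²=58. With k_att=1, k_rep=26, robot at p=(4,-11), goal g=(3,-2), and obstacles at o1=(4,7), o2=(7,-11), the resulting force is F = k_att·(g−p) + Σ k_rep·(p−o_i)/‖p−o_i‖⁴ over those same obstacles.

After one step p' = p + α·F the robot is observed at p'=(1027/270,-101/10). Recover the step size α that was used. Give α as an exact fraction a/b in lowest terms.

α = 1/10

F_att = 1·(g−p) = 1·(-1,9) = (-1.0000,9.0000)
o1: d²=324 > ρ²=58 → inactive
o2: d²=9 ≤ ρ²=58; F_rep = 26·(-3,0)/9² = (-0.9630,0.0000)
F = F_att + ΣF_rep = (-1.9630,9.0000)
Δp = p'−p = (-0.1963,0.9000); α = Δx/Fx = (-53/270) / (-53/27) = 1/10
check: Δy/Fy = (9/10) / (9) = 1/10 ✓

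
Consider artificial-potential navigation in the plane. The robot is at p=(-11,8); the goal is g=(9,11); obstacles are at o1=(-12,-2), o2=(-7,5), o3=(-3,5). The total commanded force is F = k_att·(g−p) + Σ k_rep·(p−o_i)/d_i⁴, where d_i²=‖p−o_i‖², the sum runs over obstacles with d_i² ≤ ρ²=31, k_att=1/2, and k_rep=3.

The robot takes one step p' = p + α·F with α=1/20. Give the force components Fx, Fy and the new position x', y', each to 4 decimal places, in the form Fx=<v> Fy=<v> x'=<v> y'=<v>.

Fx=9.9808 Fy=1.5144 x'=-10.5010 y'=8.0757

F_att = 1/2·(g−p) = 1/2·(20,3) = (10.0000,1.5000)
o1: d²=101 > ρ²=31 → inactive
o2: d²=25 ≤ ρ²=31; F_rep = 3·(-4,3)/25² = (-0.0192,0.0144)
o3: d²=73 > ρ²=31 → inactive
F = F_att + ΣF_rep = (9.9808,1.5144)
p' = p + 1/20·F = (-10.5010,8.0757)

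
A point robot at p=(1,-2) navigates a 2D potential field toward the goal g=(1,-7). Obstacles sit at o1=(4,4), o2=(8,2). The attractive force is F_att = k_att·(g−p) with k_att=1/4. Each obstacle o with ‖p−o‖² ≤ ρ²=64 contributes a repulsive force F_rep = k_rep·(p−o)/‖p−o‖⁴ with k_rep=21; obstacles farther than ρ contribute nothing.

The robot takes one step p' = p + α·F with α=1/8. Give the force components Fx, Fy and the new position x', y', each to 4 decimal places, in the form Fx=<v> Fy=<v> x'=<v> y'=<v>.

Fx=-0.0311 Fy=-1.3122 x'=0.9961 y'=-2.1640

F_att = 1/4·(g−p) = 1/4·(0,-5) = (0.0000,-1.2500)
o1: d²=45 ≤ ρ²=64; F_rep = 21·(-3,-6)/45² = (-0.0311,-0.0622)
o2: d²=65 > ρ²=64 → inactive
F = F_att + ΣF_rep = (-0.0311,-1.3122)
p' = p + 1/8·F = (0.9961,-2.1640)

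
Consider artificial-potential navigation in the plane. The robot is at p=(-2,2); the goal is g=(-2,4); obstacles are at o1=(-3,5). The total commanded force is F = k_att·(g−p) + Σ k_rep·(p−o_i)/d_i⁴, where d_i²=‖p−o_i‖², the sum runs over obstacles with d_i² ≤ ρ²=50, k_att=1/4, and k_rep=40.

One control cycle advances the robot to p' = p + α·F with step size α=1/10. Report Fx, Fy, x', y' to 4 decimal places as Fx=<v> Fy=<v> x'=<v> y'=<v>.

F_att = 1/4·(g−p) = 1/4·(0,2) = (0.0000,0.5000)
o1: d²=10 ≤ ρ²=50; F_rep = 40·(1,-3)/10² = (0.4000,-1.2000)
F = F_att + ΣF_rep = (0.4000,-0.7000)
p' = p + 1/10·F = (-1.9600,1.9300)

Fx=0.4000 Fy=-0.7000 x'=-1.9600 y'=1.9300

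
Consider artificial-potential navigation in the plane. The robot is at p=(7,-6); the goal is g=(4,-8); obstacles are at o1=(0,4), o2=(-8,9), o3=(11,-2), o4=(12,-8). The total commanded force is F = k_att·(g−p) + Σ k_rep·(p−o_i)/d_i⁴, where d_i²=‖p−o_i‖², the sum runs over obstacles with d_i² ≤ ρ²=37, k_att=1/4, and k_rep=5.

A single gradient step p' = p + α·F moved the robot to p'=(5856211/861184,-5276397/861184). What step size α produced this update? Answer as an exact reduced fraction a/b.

α = 1/4

F_att = 1/4·(g−p) = 1/4·(-3,-2) = (-0.7500,-0.5000)
o1: d²=149 > ρ²=37 → inactive
o2: d²=450 > ρ²=37 → inactive
o3: d²=32 ≤ ρ²=37; F_rep = 5·(-4,-4)/32² = (-0.0195,-0.0195)
o4: d²=29 ≤ ρ²=37; F_rep = 5·(-5,2)/29² = (-0.0297,0.0119)
F = F_att + ΣF_rep = (-0.7993,-0.5076)
Δp = p'−p = (-0.1998,-0.1269); α = Δx/Fx = (-172077/861184) / (-172077/215296) = 1/4
check: Δy/Fy = (-109293/861184) / (-109293/215296) = 1/4 ✓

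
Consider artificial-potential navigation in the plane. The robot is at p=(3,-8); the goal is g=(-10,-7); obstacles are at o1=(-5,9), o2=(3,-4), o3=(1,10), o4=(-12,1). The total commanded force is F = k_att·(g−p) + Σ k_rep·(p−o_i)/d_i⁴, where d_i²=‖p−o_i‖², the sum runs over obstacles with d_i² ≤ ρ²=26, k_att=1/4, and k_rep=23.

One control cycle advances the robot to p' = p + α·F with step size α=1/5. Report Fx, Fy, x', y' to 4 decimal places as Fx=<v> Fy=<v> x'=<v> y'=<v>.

F_att = 1/4·(g−p) = 1/4·(-13,1) = (-3.2500,0.2500)
o1: d²=353 > ρ²=26 → inactive
o2: d²=16 ≤ ρ²=26; F_rep = 23·(0,-4)/16² = (0.0000,-0.3594)
o3: d²=328 > ρ²=26 → inactive
o4: d²=306 > ρ²=26 → inactive
F = F_att + ΣF_rep = (-3.2500,-0.1094)
p' = p + 1/5·F = (2.3500,-8.0219)

Fx=-3.2500 Fy=-0.1094 x'=2.3500 y'=-8.0219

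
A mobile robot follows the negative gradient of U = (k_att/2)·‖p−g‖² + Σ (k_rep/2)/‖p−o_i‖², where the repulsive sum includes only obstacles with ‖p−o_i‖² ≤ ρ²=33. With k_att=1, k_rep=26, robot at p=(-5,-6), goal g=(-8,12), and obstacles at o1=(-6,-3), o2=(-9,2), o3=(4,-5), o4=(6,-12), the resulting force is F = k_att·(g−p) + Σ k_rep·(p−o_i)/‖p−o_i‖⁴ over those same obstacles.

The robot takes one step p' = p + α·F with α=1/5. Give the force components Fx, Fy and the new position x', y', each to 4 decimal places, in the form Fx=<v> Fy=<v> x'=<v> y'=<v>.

F_att = 1·(g−p) = 1·(-3,18) = (-3.0000,18.0000)
o1: d²=10 ≤ ρ²=33; F_rep = 26·(1,-3)/10² = (0.2600,-0.7800)
o2: d²=80 > ρ²=33 → inactive
o3: d²=82 > ρ²=33 → inactive
o4: d²=157 > ρ²=33 → inactive
F = F_att + ΣF_rep = (-2.7400,17.2200)
p' = p + 1/5·F = (-5.5480,-2.5560)

Fx=-2.7400 Fy=17.2200 x'=-5.5480 y'=-2.5560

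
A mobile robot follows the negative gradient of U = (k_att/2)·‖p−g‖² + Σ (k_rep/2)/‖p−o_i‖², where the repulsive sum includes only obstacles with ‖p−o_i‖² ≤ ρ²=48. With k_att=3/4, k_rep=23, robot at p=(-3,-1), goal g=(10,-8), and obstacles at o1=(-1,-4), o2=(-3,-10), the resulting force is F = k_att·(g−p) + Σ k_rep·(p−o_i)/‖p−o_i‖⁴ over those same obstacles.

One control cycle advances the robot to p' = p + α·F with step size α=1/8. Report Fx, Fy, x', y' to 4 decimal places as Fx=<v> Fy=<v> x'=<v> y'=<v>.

F_att = 3/4·(g−p) = 3/4·(13,-7) = (9.7500,-5.2500)
o1: d²=13 ≤ ρ²=48; F_rep = 23·(-2,3)/13² = (-0.2722,0.4083)
o2: d²=81 > ρ²=48 → inactive
F = F_att + ΣF_rep = (9.4778,-4.8417)
p' = p + 1/8·F = (-1.8153,-1.6052)

Fx=9.4778 Fy=-4.8417 x'=-1.8153 y'=-1.6052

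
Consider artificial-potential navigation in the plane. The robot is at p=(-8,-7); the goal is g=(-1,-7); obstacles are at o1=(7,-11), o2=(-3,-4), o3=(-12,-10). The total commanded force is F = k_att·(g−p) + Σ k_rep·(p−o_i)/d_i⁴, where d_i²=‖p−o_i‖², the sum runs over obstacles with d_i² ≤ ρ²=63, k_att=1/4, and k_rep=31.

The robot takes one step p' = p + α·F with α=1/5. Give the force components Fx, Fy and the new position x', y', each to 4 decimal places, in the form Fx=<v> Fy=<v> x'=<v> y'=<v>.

Fx=1.8143 Fy=0.0684 x'=-7.6371 y'=-6.9863

F_att = 1/4·(g−p) = 1/4·(7,0) = (1.7500,0.0000)
o1: d²=241 > ρ²=63 → inactive
o2: d²=34 ≤ ρ²=63; F_rep = 31·(-5,-3)/34² = (-0.1341,-0.0804)
o3: d²=25 ≤ ρ²=63; F_rep = 31·(4,3)/25² = (0.1984,0.1488)
F = F_att + ΣF_rep = (1.8143,0.0684)
p' = p + 1/5·F = (-7.6371,-6.9863)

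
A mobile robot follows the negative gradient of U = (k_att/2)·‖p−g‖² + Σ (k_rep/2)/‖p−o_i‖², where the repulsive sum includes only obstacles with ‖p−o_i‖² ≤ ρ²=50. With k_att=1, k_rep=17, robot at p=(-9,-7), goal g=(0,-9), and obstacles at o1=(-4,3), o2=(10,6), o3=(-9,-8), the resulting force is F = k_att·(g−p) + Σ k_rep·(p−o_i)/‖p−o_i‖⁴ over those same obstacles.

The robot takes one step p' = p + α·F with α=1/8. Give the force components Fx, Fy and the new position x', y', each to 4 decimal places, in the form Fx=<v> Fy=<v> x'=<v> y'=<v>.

F_att = 1·(g−p) = 1·(9,-2) = (9.0000,-2.0000)
o1: d²=125 > ρ²=50 → inactive
o2: d²=530 > ρ²=50 → inactive
o3: d²=1 ≤ ρ²=50; F_rep = 17·(0,1)/1² = (0.0000,17.0000)
F = F_att + ΣF_rep = (9.0000,15.0000)
p' = p + 1/8·F = (-7.8750,-5.1250)

Fx=9.0000 Fy=15.0000 x'=-7.8750 y'=-5.1250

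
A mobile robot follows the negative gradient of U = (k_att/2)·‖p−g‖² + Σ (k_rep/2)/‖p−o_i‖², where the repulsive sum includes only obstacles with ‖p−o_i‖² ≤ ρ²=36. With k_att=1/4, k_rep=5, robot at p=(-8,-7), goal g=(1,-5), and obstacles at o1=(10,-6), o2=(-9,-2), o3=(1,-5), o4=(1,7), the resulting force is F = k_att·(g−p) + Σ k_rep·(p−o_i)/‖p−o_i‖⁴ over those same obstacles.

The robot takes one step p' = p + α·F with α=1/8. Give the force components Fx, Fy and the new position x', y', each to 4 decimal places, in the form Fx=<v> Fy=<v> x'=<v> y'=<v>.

Fx=2.2574 Fy=0.4630 x'=-7.7178 y'=-6.9421

F_att = 1/4·(g−p) = 1/4·(9,2) = (2.2500,0.5000)
o1: d²=325 > ρ²=36 → inactive
o2: d²=26 ≤ ρ²=36; F_rep = 5·(1,-5)/26² = (0.0074,-0.0370)
o3: d²=85 > ρ²=36 → inactive
o4: d²=277 > ρ²=36 → inactive
F = F_att + ΣF_rep = (2.2574,0.4630)
p' = p + 1/8·F = (-7.7178,-6.9421)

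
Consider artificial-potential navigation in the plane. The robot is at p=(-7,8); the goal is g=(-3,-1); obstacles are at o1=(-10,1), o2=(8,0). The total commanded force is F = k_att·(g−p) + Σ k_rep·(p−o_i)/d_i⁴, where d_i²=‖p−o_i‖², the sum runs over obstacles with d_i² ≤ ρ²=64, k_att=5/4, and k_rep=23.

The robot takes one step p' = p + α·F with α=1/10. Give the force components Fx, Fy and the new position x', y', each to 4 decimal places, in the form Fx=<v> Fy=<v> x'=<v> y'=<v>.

Fx=5.0205 Fy=-11.2021 x'=-6.4979 y'=6.8798

F_att = 5/4·(g−p) = 5/4·(4,-9) = (5.0000,-11.2500)
o1: d²=58 ≤ ρ²=64; F_rep = 23·(3,7)/58² = (0.0205,0.0479)
o2: d²=289 > ρ²=64 → inactive
F = F_att + ΣF_rep = (5.0205,-11.2021)
p' = p + 1/10·F = (-6.4979,6.8798)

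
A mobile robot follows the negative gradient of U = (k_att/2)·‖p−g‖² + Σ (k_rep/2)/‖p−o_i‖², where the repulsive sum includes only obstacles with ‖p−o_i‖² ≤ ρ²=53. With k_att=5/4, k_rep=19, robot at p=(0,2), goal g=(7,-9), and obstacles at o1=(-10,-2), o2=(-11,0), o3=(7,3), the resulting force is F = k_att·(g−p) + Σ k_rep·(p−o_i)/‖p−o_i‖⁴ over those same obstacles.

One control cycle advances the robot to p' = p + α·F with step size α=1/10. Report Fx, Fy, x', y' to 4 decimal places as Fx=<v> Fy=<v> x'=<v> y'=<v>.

F_att = 5/4·(g−p) = 5/4·(7,-11) = (8.7500,-13.7500)
o1: d²=116 > ρ²=53 → inactive
o2: d²=125 > ρ²=53 → inactive
o3: d²=50 ≤ ρ²=53; F_rep = 19·(-7,-1)/50² = (-0.0532,-0.0076)
F = F_att + ΣF_rep = (8.6968,-13.7576)
p' = p + 1/10·F = (0.8697,0.6242)

Fx=8.6968 Fy=-13.7576 x'=0.8697 y'=0.6242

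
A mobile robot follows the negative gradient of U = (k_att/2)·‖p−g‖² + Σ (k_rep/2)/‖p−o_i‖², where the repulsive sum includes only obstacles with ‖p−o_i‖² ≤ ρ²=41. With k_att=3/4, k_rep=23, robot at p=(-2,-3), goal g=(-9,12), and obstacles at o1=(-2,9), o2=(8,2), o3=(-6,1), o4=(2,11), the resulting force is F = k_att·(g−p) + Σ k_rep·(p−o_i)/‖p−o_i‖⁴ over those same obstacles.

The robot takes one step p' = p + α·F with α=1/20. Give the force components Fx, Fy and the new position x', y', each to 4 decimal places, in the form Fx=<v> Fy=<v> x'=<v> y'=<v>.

Fx=-5.1602 Fy=11.1602 x'=-2.2580 y'=-2.4420

F_att = 3/4·(g−p) = 3/4·(-7,15) = (-5.2500,11.2500)
o1: d²=144 > ρ²=41 → inactive
o2: d²=125 > ρ²=41 → inactive
o3: d²=32 ≤ ρ²=41; F_rep = 23·(4,-4)/32² = (0.0898,-0.0898)
o4: d²=212 > ρ²=41 → inactive
F = F_att + ΣF_rep = (-5.1602,11.1602)
p' = p + 1/20·F = (-2.2580,-2.4420)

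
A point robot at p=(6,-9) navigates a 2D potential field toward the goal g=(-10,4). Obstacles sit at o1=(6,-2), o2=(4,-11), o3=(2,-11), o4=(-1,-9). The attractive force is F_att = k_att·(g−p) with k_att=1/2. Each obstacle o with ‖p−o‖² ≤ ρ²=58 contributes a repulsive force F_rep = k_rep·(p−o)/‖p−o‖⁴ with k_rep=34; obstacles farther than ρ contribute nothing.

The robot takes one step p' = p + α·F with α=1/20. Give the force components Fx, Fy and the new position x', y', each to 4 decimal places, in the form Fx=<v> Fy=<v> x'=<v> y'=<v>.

F_att = 1/2·(g−p) = 1/2·(-16,13) = (-8.0000,6.5000)
o1: d²=49 ≤ ρ²=58; F_rep = 34·(0,-7)/49² = (0.0000,-0.0991)
o2: d²=8 ≤ ρ²=58; F_rep = 34·(2,2)/8² = (1.0625,1.0625)
o3: d²=20 ≤ ρ²=58; F_rep = 34·(4,2)/20² = (0.3400,0.1700)
o4: d²=49 ≤ ρ²=58; F_rep = 34·(7,0)/49² = (0.0991,0.0000)
F = F_att + ΣF_rep = (-6.4984,7.6334)
p' = p + 1/20·F = (5.6751,-8.6183)

Fx=-6.4984 Fy=7.6334 x'=5.6751 y'=-8.6183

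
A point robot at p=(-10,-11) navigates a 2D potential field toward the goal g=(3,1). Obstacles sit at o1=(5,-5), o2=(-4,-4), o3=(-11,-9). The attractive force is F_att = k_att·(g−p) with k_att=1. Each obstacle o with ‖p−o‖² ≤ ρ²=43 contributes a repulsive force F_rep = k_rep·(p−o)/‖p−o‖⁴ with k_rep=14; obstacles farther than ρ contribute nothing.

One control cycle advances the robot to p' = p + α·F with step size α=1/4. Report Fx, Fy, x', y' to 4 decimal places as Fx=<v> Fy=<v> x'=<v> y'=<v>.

Fx=13.5600 Fy=10.8800 x'=-6.6100 y'=-8.2800

F_att = 1·(g−p) = 1·(13,12) = (13.0000,12.0000)
o1: d²=261 > ρ²=43 → inactive
o2: d²=85 > ρ²=43 → inactive
o3: d²=5 ≤ ρ²=43; F_rep = 14·(1,-2)/5² = (0.5600,-1.1200)
F = F_att + ΣF_rep = (13.5600,10.8800)
p' = p + 1/4·F = (-6.6100,-8.2800)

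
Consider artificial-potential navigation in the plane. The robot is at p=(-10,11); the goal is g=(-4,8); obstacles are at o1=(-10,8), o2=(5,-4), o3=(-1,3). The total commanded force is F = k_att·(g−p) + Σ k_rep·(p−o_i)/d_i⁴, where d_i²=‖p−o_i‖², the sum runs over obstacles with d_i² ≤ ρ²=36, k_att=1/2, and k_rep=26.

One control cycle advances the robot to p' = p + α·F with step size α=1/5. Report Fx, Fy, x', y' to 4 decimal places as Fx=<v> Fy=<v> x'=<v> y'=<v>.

F_att = 1/2·(g−p) = 1/2·(6,-3) = (3.0000,-1.5000)
o1: d²=9 ≤ ρ²=36; F_rep = 26·(0,3)/9² = (0.0000,0.9630)
o2: d²=450 > ρ²=36 → inactive
o3: d²=145 > ρ²=36 → inactive
F = F_att + ΣF_rep = (3.0000,-0.5370)
p' = p + 1/5·F = (-9.4000,10.8926)

Fx=3.0000 Fy=-0.5370 x'=-9.4000 y'=10.8926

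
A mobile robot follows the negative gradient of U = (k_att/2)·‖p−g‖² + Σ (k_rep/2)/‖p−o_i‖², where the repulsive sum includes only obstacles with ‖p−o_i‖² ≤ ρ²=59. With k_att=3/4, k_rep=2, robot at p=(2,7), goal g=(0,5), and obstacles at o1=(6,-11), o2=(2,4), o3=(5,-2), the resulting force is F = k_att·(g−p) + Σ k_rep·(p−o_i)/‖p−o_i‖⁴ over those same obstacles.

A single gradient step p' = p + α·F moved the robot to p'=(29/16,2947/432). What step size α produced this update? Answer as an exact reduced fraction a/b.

F_att = 3/4·(g−p) = 3/4·(-2,-2) = (-1.5000,-1.5000)
o1: d²=340 > ρ²=59 → inactive
o2: d²=9 ≤ ρ²=59; F_rep = 2·(0,3)/9² = (0.0000,0.0741)
o3: d²=90 > ρ²=59 → inactive
F = F_att + ΣF_rep = (-1.5000,-1.4259)
Δp = p'−p = (-0.1875,-0.1782); α = Δx/Fx = (-3/16) / (-3/2) = 1/8
check: Δy/Fy = (-77/432) / (-77/54) = 1/8 ✓

α = 1/8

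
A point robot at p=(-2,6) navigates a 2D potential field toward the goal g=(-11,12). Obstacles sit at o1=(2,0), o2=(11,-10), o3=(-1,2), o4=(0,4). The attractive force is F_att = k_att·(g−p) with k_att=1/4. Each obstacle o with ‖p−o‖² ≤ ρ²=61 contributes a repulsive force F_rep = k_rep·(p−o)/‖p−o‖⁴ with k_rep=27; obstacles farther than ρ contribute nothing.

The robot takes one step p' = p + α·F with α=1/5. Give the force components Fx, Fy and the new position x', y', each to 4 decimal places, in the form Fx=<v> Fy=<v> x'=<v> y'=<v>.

F_att = 1/4·(g−p) = 1/4·(-9,6) = (-2.2500,1.5000)
o1: d²=52 ≤ ρ²=61; F_rep = 27·(-4,6)/52² = (-0.0399,0.0599)
o2: d²=425 > ρ²=61 → inactive
o3: d²=17 ≤ ρ²=61; F_rep = 27·(-1,4)/17² = (-0.0934,0.3737)
o4: d²=8 ≤ ρ²=61; F_rep = 27·(-2,2)/8² = (-0.8438,0.8438)
F = F_att + ΣF_rep = (-3.2271,2.7774)
p' = p + 1/5·F = (-2.6454,6.5555)

Fx=-3.2271 Fy=2.7774 x'=-2.6454 y'=6.5555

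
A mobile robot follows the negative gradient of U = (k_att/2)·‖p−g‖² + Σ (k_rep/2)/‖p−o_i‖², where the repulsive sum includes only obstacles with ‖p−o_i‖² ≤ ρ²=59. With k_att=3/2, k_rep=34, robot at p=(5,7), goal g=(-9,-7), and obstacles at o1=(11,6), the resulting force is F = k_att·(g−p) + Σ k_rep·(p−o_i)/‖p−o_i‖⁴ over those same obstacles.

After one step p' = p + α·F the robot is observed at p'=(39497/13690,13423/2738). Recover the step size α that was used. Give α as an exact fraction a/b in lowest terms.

α = 1/10

F_att = 3/2·(g−p) = 3/2·(-14,-14) = (-21.0000,-21.0000)
o1: d²=37 ≤ ρ²=59; F_rep = 34·(-6,1)/37² = (-0.1490,0.0248)
F = F_att + ΣF_rep = (-21.1490,-20.9752)
Δp = p'−p = (-2.1149,-2.0975); α = Δx/Fx = (-28953/13690) / (-28953/1369) = 1/10
check: Δy/Fy = (-5743/2738) / (-28715/1369) = 1/10 ✓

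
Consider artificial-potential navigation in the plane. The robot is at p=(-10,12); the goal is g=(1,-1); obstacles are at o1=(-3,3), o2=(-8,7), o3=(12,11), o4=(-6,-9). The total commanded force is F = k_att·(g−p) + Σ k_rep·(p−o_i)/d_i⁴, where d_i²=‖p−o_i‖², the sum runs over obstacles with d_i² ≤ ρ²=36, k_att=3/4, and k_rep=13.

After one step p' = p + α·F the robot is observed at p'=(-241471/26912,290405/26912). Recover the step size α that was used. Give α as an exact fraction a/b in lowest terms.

α = 1/8

F_att = 3/4·(g−p) = 3/4·(11,-13) = (8.2500,-9.7500)
o1: d²=130 > ρ²=36 → inactive
o2: d²=29 ≤ ρ²=36; F_rep = 13·(-2,5)/29² = (-0.0309,0.0773)
o3: d²=485 > ρ²=36 → inactive
o4: d²=457 > ρ²=36 → inactive
F = F_att + ΣF_rep = (8.2191,-9.6727)
Δp = p'−p = (1.0274,-1.2091); α = Δx/Fx = (27649/26912) / (27649/3364) = 1/8
check: Δy/Fy = (-32539/26912) / (-32539/3364) = 1/8 ✓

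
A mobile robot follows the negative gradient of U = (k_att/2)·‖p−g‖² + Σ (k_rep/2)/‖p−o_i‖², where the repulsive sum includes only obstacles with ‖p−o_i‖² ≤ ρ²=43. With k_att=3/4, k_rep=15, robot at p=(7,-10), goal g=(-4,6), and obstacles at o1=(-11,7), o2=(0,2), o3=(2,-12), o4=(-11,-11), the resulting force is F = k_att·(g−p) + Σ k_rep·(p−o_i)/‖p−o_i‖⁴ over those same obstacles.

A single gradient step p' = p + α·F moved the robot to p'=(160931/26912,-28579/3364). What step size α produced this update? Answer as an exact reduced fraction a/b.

α = 1/8

F_att = 3/4·(g−p) = 3/4·(-11,16) = (-8.2500,12.0000)
o1: d²=613 > ρ²=43 → inactive
o2: d²=193 > ρ²=43 → inactive
o3: d²=29 ≤ ρ²=43; F_rep = 15·(5,2)/29² = (0.0892,0.0357)
o4: d²=325 > ρ²=43 → inactive
F = F_att + ΣF_rep = (-8.1608,12.0357)
Δp = p'−p = (-1.0201,1.5045); α = Δx/Fx = (-27453/26912) / (-27453/3364) = 1/8
check: Δy/Fy = (5061/3364) / (10122/841) = 1/8 ✓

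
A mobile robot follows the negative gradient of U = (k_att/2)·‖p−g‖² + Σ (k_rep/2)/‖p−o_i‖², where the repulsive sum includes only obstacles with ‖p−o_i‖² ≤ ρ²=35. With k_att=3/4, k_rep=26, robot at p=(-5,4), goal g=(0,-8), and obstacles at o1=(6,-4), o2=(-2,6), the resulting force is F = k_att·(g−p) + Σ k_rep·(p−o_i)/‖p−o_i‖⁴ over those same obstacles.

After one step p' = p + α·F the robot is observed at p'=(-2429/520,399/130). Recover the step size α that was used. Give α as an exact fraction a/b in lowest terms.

α = 1/10

F_att = 3/4·(g−p) = 3/4·(5,-12) = (3.7500,-9.0000)
o1: d²=185 > ρ²=35 → inactive
o2: d²=13 ≤ ρ²=35; F_rep = 26·(-3,-2)/13² = (-0.4615,-0.3077)
F = F_att + ΣF_rep = (3.2885,-9.3077)
Δp = p'−p = (0.3288,-0.9308); α = Δx/Fx = (171/520) / (171/52) = 1/10
check: Δy/Fy = (-121/130) / (-121/13) = 1/10 ✓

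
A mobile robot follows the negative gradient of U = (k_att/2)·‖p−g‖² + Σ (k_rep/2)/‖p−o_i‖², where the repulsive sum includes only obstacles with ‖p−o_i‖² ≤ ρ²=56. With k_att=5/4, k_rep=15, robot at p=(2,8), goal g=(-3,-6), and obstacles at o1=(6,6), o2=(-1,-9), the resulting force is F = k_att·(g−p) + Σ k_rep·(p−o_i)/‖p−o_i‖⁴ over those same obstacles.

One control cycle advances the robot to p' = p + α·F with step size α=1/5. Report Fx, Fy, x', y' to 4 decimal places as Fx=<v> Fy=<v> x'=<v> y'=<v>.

F_att = 5/4·(g−p) = 5/4·(-5,-14) = (-6.2500,-17.5000)
o1: d²=20 ≤ ρ²=56; F_rep = 15·(-4,2)/20² = (-0.1500,0.0750)
o2: d²=298 > ρ²=56 → inactive
F = F_att + ΣF_rep = (-6.4000,-17.4250)
p' = p + 1/5·F = (0.7200,4.5150)

Fx=-6.4000 Fy=-17.4250 x'=0.7200 y'=4.5150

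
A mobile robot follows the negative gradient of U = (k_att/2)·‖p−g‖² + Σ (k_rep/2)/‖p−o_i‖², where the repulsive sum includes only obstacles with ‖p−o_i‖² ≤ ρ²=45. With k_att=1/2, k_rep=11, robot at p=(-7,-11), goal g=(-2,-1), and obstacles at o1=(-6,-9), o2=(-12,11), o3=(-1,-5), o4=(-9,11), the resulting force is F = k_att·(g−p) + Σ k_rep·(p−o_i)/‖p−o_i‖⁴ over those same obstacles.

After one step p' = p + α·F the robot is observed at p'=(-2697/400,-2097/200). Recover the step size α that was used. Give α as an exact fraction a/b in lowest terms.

F_att = 1/2·(g−p) = 1/2·(5,10) = (2.5000,5.0000)
o1: d²=5 ≤ ρ²=45; F_rep = 11·(-1,-2)/5² = (-0.4400,-0.8800)
o2: d²=509 > ρ²=45 → inactive
o3: d²=72 > ρ²=45 → inactive
o4: d²=488 > ρ²=45 → inactive
F = F_att + ΣF_rep = (2.0600,4.1200)
Δp = p'−p = (0.2575,0.5150); α = Δx/Fx = (103/400) / (103/50) = 1/8
check: Δy/Fy = (103/200) / (103/25) = 1/8 ✓

α = 1/8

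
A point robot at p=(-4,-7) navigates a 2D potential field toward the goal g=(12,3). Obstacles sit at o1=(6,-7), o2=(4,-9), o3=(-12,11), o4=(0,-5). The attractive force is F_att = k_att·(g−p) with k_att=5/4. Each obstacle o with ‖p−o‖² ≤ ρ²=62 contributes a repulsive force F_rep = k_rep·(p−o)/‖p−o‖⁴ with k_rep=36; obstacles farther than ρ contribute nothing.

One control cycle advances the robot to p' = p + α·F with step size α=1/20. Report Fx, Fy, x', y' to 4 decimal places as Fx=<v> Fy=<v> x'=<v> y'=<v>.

Fx=19.6400 Fy=12.3200 x'=-3.0180 y'=-6.3840

F_att = 5/4·(g−p) = 5/4·(16,10) = (20.0000,12.5000)
o1: d²=100 > ρ²=62 → inactive
o2: d²=68 > ρ²=62 → inactive
o3: d²=388 > ρ²=62 → inactive
o4: d²=20 ≤ ρ²=62; F_rep = 36·(-4,-2)/20² = (-0.3600,-0.1800)
F = F_att + ΣF_rep = (19.6400,12.3200)
p' = p + 1/20·F = (-3.0180,-6.3840)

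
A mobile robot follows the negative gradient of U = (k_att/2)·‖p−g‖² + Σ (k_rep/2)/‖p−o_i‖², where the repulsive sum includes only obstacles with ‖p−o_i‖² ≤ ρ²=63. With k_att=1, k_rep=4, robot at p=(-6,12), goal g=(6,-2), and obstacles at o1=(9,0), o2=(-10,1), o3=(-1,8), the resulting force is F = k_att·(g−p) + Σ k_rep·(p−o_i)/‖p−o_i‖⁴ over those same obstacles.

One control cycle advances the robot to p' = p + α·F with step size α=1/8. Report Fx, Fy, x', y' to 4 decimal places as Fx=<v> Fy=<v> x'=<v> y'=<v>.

Fx=11.9881 Fy=-13.9905 x'=-4.5015 y'=10.2512

F_att = 1·(g−p) = 1·(12,-14) = (12.0000,-14.0000)
o1: d²=369 > ρ²=63 → inactive
o2: d²=137 > ρ²=63 → inactive
o3: d²=41 ≤ ρ²=63; F_rep = 4·(-5,4)/41² = (-0.0119,0.0095)
F = F_att + ΣF_rep = (11.9881,-13.9905)
p' = p + 1/8·F = (-4.5015,10.2512)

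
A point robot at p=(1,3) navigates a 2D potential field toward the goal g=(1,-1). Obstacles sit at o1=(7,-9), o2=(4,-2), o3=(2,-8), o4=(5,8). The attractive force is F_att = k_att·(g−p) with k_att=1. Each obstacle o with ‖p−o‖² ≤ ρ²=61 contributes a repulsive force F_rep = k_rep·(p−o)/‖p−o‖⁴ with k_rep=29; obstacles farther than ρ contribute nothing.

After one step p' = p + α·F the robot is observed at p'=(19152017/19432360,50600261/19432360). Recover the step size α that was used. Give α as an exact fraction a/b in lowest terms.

α = 1/10

F_att = 1·(g−p) = 1·(0,-4) = (0.0000,-4.0000)
o1: d²=180 > ρ²=61 → inactive
o2: d²=34 ≤ ρ²=61; F_rep = 29·(-3,5)/34² = (-0.0753,0.1254)
o3: d²=122 > ρ²=61 → inactive
o4: d²=41 ≤ ρ²=61; F_rep = 29·(-4,-5)/41² = (-0.0690,-0.0863)
F = F_att + ΣF_rep = (-0.1443,-3.9608)
Δp = p'−p = (-0.0144,-0.3961); α = Δx/Fx = (-280343/19432360) / (-280343/1943236) = 1/10
check: Δy/Fy = (-7696819/19432360) / (-7696819/1943236) = 1/10 ✓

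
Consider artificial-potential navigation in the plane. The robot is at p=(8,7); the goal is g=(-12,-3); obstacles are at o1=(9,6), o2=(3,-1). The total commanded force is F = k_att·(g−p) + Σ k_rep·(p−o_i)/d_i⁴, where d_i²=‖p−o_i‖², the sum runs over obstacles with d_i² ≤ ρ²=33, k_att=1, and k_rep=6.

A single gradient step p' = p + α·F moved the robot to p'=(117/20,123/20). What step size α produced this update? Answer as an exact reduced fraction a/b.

F_att = 1·(g−p) = 1·(-20,-10) = (-20.0000,-10.0000)
o1: d²=2 ≤ ρ²=33; F_rep = 6·(-1,1)/2² = (-1.5000,1.5000)
o2: d²=89 > ρ²=33 → inactive
F = F_att + ΣF_rep = (-21.5000,-8.5000)
Δp = p'−p = (-2.1500,-0.8500); α = Δx/Fx = (-43/20) / (-43/2) = 1/10
check: Δy/Fy = (-17/20) / (-17/2) = 1/10 ✓

α = 1/10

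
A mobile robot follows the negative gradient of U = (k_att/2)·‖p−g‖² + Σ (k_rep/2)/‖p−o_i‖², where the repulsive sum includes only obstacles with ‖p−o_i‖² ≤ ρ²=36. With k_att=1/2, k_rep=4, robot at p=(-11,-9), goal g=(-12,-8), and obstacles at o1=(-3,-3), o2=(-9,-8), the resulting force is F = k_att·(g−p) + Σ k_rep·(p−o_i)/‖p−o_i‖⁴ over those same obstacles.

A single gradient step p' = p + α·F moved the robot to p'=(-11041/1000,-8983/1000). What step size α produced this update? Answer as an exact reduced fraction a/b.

F_att = 1/2·(g−p) = 1/2·(-1,1) = (-0.5000,0.5000)
o1: d²=100 > ρ²=36 → inactive
o2: d²=5 ≤ ρ²=36; F_rep = 4·(-2,-1)/5² = (-0.3200,-0.1600)
F = F_att + ΣF_rep = (-0.8200,0.3400)
Δp = p'−p = (-0.0410,0.0170); α = Δx/Fx = (-41/1000) / (-41/50) = 1/20
check: Δy/Fy = (17/1000) / (17/50) = 1/20 ✓

α = 1/20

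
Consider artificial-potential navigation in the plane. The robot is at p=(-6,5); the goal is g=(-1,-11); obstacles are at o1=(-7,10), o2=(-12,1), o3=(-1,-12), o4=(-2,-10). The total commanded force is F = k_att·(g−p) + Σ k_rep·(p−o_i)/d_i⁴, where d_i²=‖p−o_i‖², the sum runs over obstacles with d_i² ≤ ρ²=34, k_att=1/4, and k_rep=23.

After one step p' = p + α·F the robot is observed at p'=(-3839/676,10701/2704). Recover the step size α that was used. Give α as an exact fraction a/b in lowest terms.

F_att = 1/4·(g−p) = 1/4·(5,-16) = (1.2500,-4.0000)
o1: d²=26 ≤ ρ²=34; F_rep = 23·(1,-5)/26² = (0.0340,-0.1701)
o2: d²=52 > ρ²=34 → inactive
o3: d²=314 > ρ²=34 → inactive
o4: d²=241 > ρ²=34 → inactive
F = F_att + ΣF_rep = (1.2840,-4.1701)
Δp = p'−p = (0.3210,-1.0425); α = Δx/Fx = (217/676) / (217/169) = 1/4
check: Δy/Fy = (-2819/2704) / (-2819/676) = 1/4 ✓

α = 1/4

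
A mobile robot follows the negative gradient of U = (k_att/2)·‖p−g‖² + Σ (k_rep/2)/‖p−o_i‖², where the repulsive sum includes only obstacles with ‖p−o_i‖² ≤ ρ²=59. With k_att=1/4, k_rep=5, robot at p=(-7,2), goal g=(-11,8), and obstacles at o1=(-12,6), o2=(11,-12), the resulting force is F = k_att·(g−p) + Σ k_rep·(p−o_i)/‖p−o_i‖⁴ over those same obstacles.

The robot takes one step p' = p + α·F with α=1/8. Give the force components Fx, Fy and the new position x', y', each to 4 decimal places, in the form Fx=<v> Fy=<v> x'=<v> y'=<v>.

F_att = 1/4·(g−p) = 1/4·(-4,6) = (-1.0000,1.5000)
o1: d²=41 ≤ ρ²=59; F_rep = 5·(5,-4)/41² = (0.0149,-0.0119)
o2: d²=520 > ρ²=59 → inactive
F = F_att + ΣF_rep = (-0.9851,1.4881)
p' = p + 1/8·F = (-7.1231,2.1860)

Fx=-0.9851 Fy=1.4881 x'=-7.1231 y'=2.1860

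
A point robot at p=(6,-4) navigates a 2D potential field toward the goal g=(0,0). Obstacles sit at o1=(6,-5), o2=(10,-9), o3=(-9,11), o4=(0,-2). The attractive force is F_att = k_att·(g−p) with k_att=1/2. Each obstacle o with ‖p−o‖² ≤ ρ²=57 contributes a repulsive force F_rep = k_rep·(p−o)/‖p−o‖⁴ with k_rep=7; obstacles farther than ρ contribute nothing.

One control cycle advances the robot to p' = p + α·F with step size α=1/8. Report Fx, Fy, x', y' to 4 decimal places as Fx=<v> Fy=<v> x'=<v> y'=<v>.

F_att = 1/2·(g−p) = 1/2·(-6,4) = (-3.0000,2.0000)
o1: d²=1 ≤ ρ²=57; F_rep = 7·(0,1)/1² = (0.0000,7.0000)
o2: d²=41 ≤ ρ²=57; F_rep = 7·(-4,5)/41² = (-0.0167,0.0208)
o3: d²=450 > ρ²=57 → inactive
o4: d²=40 ≤ ρ²=57; F_rep = 7·(6,-2)/40² = (0.0262,-0.0088)
F = F_att + ΣF_rep = (-2.9904,9.0121)
p' = p + 1/8·F = (5.6262,-2.8735)

Fx=-2.9904 Fy=9.0121 x'=5.6262 y'=-2.8735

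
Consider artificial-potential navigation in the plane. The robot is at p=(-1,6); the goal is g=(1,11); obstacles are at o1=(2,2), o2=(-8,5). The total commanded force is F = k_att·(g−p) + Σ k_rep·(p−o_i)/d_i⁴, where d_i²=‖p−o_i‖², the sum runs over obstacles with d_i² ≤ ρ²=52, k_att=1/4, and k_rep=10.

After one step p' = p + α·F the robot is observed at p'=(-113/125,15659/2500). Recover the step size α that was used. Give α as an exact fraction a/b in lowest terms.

α = 1/5

F_att = 1/4·(g−p) = 1/4·(2,5) = (0.5000,1.2500)
o1: d²=25 ≤ ρ²=52; F_rep = 10·(-3,4)/25² = (-0.0480,0.0640)
o2: d²=50 ≤ ρ²=52; F_rep = 10·(7,1)/50² = (0.0280,0.0040)
F = F_att + ΣF_rep = (0.4800,1.3180)
Δp = p'−p = (0.0960,0.2636); α = Δx/Fx = (12/125) / (12/25) = 1/5
check: Δy/Fy = (659/2500) / (659/500) = 1/5 ✓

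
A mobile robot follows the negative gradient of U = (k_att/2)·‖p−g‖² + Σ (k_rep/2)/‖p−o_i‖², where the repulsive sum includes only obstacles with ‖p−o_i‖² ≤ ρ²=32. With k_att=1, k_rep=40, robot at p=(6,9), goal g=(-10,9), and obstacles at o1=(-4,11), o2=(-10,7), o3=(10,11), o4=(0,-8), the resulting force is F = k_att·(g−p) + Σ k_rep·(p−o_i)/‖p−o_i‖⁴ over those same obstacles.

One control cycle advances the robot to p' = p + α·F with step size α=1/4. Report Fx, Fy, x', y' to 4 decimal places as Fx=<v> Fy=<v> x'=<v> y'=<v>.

Fx=-16.4000 Fy=-0.2000 x'=1.9000 y'=8.9500

F_att = 1·(g−p) = 1·(-16,0) = (-16.0000,0.0000)
o1: d²=104 > ρ²=32 → inactive
o2: d²=260 > ρ²=32 → inactive
o3: d²=20 ≤ ρ²=32; F_rep = 40·(-4,-2)/20² = (-0.4000,-0.2000)
o4: d²=325 > ρ²=32 → inactive
F = F_att + ΣF_rep = (-16.4000,-0.2000)
p' = p + 1/4·F = (1.9000,8.9500)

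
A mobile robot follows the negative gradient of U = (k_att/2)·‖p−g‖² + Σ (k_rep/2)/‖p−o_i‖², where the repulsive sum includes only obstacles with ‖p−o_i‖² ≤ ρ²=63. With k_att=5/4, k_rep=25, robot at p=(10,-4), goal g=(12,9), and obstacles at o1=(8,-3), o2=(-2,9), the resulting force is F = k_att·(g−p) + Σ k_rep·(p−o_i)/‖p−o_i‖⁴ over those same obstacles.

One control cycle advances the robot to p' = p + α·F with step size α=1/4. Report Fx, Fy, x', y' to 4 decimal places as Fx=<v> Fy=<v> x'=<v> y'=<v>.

F_att = 5/4·(g−p) = 5/4·(2,13) = (2.5000,16.2500)
o1: d²=5 ≤ ρ²=63; F_rep = 25·(2,-1)/5² = (2.0000,-1.0000)
o2: d²=313 > ρ²=63 → inactive
F = F_att + ΣF_rep = (4.5000,15.2500)
p' = p + 1/4·F = (11.1250,-0.1875)

Fx=4.5000 Fy=15.2500 x'=11.1250 y'=-0.1875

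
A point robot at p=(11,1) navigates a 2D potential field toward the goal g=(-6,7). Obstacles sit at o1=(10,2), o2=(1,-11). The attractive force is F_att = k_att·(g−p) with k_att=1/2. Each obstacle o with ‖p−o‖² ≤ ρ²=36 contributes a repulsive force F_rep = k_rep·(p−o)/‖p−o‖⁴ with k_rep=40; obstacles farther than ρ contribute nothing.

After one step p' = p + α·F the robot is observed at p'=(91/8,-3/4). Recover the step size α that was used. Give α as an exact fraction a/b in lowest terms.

α = 1/4

F_att = 1/2·(g−p) = 1/2·(-17,6) = (-8.5000,3.0000)
o1: d²=2 ≤ ρ²=36; F_rep = 40·(1,-1)/2² = (10.0000,-10.0000)
o2: d²=244 > ρ²=36 → inactive
F = F_att + ΣF_rep = (1.5000,-7.0000)
Δp = p'−p = (0.3750,-1.7500); α = Δx/Fx = (3/8) / (3/2) = 1/4
check: Δy/Fy = (-7/4) / (-7) = 1/4 ✓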